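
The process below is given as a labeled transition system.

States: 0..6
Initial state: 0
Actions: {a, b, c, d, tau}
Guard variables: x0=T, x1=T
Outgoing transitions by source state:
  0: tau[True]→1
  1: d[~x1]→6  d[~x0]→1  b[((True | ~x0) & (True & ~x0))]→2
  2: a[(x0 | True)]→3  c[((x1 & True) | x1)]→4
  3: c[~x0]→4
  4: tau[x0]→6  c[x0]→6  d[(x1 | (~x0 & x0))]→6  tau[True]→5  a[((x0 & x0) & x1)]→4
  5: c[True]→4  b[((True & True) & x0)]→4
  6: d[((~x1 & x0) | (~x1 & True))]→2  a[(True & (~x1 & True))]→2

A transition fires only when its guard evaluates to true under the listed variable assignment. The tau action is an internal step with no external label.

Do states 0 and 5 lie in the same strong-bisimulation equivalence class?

Answer: NOT BISIMILAR

Working:
Bisimulation quotient by refinement:
  round 0: {{0,1,2,3,4,5,6}}
  round 1: {{0},{1,3,6},{2},{4},{5}}
stable after 2 split(s): 5 block(s)
[0]={0}  [5]={5}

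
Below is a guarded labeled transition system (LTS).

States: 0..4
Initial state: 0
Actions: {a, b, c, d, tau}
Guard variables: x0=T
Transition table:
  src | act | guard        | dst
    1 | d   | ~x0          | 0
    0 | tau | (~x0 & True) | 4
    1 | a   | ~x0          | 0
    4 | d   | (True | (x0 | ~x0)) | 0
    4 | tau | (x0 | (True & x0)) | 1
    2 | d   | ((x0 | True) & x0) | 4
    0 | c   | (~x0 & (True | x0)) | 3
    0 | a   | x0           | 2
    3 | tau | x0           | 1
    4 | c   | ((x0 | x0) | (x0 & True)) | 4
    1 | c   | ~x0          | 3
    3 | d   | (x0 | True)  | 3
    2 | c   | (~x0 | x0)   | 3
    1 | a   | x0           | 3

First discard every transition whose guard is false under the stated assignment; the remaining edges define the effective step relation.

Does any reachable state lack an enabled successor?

Answer: DEADLOCK-FREE

Analysis:
Reachable = {0,1,2,3,4}
  0: a→2  [deg 1]
  1: a→3  [deg 1]
  2: c→3  d→4  [deg 2]
  3: d→3  tau→1  [deg 2]
  4: c→4  d→0  tau→1  [deg 3]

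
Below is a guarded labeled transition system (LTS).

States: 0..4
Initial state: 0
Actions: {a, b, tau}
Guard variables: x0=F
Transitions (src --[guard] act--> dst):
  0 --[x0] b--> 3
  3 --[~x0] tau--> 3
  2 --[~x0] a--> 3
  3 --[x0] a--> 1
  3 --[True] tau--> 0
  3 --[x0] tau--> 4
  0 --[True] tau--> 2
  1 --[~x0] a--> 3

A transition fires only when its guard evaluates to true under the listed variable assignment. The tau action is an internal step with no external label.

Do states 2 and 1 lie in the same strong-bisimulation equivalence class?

Answer: BISIMILAR

Analysis:
Bisimulation quotient by refinement:
  π0 = {{0,1,2,3,4}}
  π1 = {{0,3},{1,2},{4}}
  π2 = {{0},{1,2},{3},{4}}
stable after 3 split(s): 4 block(s)
2∈{1,2}, 1∈{1,2}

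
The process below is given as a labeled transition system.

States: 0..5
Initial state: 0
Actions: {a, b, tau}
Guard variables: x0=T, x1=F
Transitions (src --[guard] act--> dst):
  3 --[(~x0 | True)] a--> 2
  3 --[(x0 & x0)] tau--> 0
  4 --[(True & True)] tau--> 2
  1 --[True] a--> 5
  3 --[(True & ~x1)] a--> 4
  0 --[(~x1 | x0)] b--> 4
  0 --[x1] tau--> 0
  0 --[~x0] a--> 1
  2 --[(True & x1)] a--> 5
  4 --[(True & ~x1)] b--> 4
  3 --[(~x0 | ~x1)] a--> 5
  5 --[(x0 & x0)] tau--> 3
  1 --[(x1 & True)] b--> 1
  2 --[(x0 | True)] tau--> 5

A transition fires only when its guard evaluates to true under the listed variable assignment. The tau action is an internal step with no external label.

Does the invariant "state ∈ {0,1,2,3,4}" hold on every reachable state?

Answer: INVARIANT VIOLATED at state 5

Working:
Safe = {0,1,2,3,4}
Reach set: {0,2,3,4,5}
  0: safe
  2: safe
  3: safe
  4: safe
  5: outside
reach 5 via b·tau·tau — violates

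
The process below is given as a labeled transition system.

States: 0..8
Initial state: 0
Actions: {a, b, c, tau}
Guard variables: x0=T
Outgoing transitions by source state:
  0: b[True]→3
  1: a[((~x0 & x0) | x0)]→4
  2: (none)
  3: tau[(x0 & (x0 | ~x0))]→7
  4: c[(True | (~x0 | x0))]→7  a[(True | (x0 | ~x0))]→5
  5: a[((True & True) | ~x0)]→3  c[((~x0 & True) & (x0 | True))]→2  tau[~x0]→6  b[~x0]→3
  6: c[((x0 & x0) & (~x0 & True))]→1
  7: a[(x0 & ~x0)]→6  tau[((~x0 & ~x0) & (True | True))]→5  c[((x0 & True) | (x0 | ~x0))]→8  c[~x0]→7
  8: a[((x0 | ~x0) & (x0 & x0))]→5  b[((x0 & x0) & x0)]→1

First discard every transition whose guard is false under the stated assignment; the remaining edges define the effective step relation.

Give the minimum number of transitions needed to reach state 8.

Answer: 3

Working:
Breadth-first toward 8:
  Layer 0: {0}
  Layer 1: {3}
  Layer 2: {7}
  Layer 3: {8}
depth(8)=3, e.g. b·tau·c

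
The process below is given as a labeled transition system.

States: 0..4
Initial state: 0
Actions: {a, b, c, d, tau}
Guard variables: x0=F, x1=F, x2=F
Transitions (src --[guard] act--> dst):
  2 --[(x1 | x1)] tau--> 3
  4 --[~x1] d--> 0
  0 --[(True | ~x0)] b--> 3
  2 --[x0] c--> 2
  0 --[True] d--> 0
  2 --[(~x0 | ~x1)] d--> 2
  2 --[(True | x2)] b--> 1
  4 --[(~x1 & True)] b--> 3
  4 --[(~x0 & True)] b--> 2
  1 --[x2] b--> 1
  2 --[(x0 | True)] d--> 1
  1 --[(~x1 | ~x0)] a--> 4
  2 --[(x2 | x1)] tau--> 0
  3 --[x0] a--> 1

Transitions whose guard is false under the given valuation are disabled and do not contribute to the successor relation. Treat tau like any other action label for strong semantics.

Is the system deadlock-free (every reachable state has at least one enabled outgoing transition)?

Reachable = {0,3}
  0: b→3  d→0  [deg 2]
  3: ∅  [no exit]
witness 3: b

Answer: DEADLOCK at state 3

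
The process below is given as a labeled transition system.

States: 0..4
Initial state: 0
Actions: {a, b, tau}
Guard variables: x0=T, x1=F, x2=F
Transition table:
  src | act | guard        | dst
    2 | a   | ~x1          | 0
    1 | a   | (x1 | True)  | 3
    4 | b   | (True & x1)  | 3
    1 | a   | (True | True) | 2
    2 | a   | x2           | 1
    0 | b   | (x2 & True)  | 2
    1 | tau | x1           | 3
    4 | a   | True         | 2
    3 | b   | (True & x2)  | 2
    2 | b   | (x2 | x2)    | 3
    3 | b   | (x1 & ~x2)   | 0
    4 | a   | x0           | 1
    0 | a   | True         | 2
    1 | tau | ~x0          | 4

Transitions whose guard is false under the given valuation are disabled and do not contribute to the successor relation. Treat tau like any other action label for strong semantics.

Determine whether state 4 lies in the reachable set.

After dropping false guards: 6 live edges.
L0 = {0}
L1 = {2}  now seen {0,2}
Reach set: {0,2}

Answer: UNREACHABLE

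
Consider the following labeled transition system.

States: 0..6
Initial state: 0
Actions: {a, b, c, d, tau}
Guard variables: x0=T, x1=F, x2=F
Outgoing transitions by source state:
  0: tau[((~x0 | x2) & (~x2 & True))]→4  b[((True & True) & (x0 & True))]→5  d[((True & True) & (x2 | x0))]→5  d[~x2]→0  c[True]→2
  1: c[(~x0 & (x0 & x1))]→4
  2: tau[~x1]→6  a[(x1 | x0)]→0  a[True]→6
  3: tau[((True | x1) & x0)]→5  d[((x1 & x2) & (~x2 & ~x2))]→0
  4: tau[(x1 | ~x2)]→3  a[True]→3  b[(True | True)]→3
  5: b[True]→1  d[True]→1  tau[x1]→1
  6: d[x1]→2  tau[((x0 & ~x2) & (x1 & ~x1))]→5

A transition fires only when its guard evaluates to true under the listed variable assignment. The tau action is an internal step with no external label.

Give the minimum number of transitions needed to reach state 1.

Layered search for 1:
  Layer 0: {0}
  Layer 1: {2,5}
  Layer 2: {1,6}
1 enters at depth 2; path b·b

Answer: 2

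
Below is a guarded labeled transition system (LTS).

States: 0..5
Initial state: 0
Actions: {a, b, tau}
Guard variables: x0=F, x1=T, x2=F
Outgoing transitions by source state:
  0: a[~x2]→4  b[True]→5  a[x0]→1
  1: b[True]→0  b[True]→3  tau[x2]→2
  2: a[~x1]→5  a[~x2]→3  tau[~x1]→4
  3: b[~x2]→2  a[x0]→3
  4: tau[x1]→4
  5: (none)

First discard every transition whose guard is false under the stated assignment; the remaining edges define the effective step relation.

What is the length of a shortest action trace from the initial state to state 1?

Answer: UNREACHABLE

Analysis:
Breadth-first toward 1:
  Layer 0: {0}
  Layer 1: {4,5}
1 never appears.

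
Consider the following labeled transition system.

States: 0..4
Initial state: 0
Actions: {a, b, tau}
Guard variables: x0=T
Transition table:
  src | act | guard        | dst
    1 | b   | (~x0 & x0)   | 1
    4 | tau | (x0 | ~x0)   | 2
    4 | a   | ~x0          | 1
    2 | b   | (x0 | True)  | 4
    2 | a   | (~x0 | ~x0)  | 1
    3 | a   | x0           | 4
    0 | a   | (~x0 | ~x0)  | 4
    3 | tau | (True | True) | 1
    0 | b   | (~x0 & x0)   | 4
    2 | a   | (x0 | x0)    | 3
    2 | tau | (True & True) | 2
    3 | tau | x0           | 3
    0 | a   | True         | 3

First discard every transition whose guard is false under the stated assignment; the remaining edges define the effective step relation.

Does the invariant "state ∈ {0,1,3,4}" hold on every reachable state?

Safe = {0,1,3,4}
Reachable = {0,1,2,3,4}
  0: ok
  1: ok
  2: outside
  3: ok
  4: ok
witness against invariant: a·a·tau → 2

Answer: INVARIANT VIOLATED at state 2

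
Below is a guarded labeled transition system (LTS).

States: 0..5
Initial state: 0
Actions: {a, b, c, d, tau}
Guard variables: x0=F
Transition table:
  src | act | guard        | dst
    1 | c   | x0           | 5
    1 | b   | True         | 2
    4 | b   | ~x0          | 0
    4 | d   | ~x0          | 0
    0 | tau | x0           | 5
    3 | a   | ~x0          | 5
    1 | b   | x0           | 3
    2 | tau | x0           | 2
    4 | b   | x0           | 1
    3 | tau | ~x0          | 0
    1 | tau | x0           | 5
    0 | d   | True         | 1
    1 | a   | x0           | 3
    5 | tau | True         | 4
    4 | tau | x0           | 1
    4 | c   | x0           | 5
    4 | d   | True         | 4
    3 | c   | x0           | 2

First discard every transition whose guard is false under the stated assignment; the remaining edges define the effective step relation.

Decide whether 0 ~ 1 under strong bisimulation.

Answer: NOT BISIMILAR

Analysis:
Compute ~ classes (split until stable):
  π0 = {{0,1,2,3,4,5}}
  π1 = {{0},{1},{2},{3},{4},{5}}
stable after 2 split(s): 6 block(s)
0∈{0}, 1∈{1}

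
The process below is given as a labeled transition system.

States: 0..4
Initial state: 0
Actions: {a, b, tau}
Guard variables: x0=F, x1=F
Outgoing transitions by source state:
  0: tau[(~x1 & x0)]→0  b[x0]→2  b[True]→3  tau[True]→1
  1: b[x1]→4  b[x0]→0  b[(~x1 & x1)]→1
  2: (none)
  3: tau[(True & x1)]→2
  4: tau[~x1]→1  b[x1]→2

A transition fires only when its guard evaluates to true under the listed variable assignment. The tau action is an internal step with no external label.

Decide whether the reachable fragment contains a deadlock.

Answer: DEADLOCK at state 1

Working:
Reach set: {0,1,3}
  0: b→3  tau→1  [2 exit(s)]
  1: ∅  [STUCK]
  3: ∅  [STUCK]
witness 1: tau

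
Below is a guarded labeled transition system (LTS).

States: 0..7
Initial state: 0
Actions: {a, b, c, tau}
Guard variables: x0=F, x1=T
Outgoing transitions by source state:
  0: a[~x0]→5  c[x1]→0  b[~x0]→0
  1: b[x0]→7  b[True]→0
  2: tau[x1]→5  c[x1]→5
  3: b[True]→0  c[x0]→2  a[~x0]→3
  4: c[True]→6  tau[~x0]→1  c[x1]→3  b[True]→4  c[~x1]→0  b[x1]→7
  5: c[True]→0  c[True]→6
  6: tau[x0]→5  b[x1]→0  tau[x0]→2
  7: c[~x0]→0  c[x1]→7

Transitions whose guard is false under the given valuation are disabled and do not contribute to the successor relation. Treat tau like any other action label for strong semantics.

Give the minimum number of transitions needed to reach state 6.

Answer: 2

Working:
BFS to 6:
  L0 = {0}
  L1 = {5}
  L2 = {6}
first hit 6 at d=2 via a·c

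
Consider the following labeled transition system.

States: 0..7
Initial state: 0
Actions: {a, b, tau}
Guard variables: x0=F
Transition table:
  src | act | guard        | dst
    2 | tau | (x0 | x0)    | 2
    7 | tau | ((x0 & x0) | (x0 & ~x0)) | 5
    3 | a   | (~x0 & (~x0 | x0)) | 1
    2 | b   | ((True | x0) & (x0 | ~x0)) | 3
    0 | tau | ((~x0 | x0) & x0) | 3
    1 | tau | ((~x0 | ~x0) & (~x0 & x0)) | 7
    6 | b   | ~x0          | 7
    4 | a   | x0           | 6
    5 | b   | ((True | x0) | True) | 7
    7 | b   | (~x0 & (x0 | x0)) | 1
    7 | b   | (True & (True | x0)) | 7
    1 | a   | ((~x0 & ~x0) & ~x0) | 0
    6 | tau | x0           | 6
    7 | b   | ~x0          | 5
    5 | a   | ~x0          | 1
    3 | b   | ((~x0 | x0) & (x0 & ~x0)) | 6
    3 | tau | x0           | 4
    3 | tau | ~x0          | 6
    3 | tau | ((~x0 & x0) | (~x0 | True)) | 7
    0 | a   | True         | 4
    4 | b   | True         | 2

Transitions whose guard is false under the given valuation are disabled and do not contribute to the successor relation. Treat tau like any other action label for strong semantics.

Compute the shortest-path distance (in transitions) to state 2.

Layered search for 2:
  depth 0: {0}
  depth 1: {4}
  depth 2: {2}
2 enters at depth 2; path a·b

Answer: 2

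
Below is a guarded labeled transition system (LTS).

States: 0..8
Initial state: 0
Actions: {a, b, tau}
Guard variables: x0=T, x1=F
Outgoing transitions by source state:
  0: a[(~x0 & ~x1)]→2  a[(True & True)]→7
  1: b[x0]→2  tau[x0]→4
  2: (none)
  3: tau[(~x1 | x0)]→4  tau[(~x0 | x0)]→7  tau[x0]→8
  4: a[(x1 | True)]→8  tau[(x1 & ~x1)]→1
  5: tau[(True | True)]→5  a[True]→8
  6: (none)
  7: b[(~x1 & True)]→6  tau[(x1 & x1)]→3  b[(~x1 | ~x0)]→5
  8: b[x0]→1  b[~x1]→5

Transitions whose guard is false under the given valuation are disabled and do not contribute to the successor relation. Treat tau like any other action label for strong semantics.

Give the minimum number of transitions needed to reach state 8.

Layered search for 8:
  L0 = {0}
  L1 = {7}
  L2 = {5,6}
  L3 = {8}
first hit 8 at d=3 via a·b·a

Answer: 3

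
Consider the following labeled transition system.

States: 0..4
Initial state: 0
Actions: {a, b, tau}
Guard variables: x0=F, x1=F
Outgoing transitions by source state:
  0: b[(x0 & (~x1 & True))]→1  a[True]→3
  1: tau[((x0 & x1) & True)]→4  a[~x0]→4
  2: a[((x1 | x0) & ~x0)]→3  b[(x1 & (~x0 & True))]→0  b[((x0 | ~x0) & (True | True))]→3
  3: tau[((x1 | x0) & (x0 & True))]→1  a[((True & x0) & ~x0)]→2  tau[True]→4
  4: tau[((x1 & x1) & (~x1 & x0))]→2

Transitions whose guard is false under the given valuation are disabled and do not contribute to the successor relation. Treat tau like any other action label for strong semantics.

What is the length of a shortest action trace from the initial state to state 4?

Answer: 2

Trace:
Breadth-first toward 4:
  Layer 0: {0}
  Layer 1: {3}
  Layer 2: {4}
depth(4)=2, e.g. a·tau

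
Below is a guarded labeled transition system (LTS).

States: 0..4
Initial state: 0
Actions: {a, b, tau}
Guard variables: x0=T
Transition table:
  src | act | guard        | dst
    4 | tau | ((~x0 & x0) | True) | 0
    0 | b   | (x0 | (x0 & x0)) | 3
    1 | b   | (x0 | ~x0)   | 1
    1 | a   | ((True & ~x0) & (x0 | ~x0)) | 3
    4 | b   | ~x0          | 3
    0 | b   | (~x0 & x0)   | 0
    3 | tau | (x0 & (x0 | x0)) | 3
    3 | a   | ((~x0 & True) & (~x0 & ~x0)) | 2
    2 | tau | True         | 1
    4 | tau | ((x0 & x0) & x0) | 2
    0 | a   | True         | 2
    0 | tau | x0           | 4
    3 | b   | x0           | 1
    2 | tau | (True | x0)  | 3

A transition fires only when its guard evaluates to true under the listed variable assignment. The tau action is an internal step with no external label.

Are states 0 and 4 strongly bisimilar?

Refine partition for ~:
  P[0] = {{0,1,2,3,4}}
  P[1] = {{0},{1},{2,4},{3}}
  P[2] = {{0},{1},{2},{3},{4}}
5 equivalence class(es) (converged in 3)
class of 0: {0}; class of 4: {4}

Answer: NOT BISIMILAR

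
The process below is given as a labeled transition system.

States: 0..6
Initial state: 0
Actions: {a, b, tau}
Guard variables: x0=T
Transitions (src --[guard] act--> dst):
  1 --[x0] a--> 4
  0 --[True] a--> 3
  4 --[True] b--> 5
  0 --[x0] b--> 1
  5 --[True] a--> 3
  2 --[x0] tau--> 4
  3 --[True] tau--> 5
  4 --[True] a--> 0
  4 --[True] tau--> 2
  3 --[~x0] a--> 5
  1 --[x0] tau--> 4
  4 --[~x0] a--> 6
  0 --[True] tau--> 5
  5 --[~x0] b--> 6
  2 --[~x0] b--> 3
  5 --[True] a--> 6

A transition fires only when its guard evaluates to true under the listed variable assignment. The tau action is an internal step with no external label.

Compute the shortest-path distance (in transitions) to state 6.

Answer: 2

Trace:
BFS to 6:
  depth 0: {0}
  depth 1: {1,3,5}
  depth 2: {4,6}
depth(6)=2, e.g. tau·a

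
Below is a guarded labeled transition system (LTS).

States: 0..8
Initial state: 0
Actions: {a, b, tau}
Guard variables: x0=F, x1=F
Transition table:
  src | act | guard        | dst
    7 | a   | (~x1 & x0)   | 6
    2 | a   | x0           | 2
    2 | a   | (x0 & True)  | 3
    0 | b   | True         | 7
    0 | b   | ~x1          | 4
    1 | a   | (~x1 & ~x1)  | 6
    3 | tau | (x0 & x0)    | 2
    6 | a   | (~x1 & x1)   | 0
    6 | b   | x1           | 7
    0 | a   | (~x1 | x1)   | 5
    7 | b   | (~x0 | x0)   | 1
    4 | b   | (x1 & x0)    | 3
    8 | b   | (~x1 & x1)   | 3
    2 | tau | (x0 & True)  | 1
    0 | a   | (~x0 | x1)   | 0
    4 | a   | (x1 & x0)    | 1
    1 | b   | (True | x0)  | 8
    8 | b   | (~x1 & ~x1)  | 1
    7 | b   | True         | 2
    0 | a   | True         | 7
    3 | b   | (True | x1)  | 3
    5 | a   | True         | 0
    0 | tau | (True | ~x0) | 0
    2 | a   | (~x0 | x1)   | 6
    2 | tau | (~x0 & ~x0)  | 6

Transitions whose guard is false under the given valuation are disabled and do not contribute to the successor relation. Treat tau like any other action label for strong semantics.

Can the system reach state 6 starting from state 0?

Answer: REACHABLE

Analysis:
After dropping false guards: 15 live edges.
Layer 0: {0}
Layer 1: {4,5,7}  total {0,4,5,7}
Layer 2: {1,2}  total {0,1,2,4,5,7}
Layer 3: {6,8}  total {0,1,2,4,5,6,7,8}
Reach set: {0,1,2,4,5,6,7,8}
Path to 6: b·b·a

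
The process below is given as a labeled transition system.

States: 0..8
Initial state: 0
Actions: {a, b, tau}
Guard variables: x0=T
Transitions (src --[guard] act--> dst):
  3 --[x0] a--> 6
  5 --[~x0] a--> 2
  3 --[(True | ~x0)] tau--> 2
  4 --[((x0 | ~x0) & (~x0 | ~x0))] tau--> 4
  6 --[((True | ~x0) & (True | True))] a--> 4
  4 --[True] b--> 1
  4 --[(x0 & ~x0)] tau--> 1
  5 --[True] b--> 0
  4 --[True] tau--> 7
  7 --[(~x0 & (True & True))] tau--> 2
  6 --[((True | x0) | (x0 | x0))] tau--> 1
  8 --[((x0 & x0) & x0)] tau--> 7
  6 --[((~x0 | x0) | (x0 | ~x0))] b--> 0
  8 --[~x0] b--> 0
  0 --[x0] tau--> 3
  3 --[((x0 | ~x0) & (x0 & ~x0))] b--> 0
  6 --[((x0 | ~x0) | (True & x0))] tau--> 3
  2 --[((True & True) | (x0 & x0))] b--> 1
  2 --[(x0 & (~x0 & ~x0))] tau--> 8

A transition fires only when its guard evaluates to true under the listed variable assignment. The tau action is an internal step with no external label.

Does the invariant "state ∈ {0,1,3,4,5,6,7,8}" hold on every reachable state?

Answer: INVARIANT VIOLATED at state 2

Trace:
Safe = {0,1,3,4,5,6,7,8}
R = {0,1,2,3,4,6,7}
  0: ok
  1: ok
  2: outside
  3: ok
  4: ok
  6: ok
  7: ok
counterexample path to 2: tau·tau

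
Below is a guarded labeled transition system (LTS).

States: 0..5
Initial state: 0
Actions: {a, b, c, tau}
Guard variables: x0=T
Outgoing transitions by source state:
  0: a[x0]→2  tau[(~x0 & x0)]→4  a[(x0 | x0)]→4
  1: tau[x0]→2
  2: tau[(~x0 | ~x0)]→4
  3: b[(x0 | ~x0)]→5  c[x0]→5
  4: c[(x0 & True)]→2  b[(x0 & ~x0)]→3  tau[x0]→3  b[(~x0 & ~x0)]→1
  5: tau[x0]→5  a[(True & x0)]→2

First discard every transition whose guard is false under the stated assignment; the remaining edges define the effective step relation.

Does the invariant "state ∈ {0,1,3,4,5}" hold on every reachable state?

Inv-set: {0,1,3,4,5}
Reach set: {0,2,3,4,5}
  0: ok
  2: outside
  3: ok
  4: ok
  5: ok
reach 2 via a — violates

Answer: INVARIANT VIOLATED at state 2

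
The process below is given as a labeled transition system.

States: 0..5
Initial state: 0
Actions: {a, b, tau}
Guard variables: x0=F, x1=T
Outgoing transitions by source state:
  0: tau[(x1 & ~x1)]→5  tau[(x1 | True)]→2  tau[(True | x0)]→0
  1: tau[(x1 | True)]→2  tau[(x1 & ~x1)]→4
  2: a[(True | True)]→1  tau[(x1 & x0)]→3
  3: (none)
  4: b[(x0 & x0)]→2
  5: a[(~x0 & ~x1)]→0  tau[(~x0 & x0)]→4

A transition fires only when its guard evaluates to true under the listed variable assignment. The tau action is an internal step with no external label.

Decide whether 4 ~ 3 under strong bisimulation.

Answer: BISIMILAR

Analysis:
Compute ~ classes (split until stable):
  P[0] = {{0,1,2,3,4,5}}
  P[1] = {{0,1},{2},{3,4,5}}
  P[2] = {{0},{1},{2},{3,4,5}}
Fixed point at round 3; 4 class(es).
4∈{3,4,5}, 3∈{3,4,5}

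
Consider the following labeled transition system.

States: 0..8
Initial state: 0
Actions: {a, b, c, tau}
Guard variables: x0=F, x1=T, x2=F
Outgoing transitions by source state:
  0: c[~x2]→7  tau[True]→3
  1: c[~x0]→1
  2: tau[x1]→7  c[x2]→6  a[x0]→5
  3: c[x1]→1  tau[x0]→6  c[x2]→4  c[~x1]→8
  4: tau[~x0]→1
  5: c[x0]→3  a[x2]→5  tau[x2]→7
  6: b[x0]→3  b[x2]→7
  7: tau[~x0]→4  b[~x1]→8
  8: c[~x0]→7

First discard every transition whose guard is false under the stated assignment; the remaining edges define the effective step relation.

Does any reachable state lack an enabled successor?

R = {0,1,3,4,7}
  0: c→7  tau→3  [2 exit(s)]
  1: c→1  [1 exit(s)]
  3: c→1  [1 exit(s)]
  4: tau→1  [1 exit(s)]
  7: tau→4  [1 exit(s)]

Answer: DEADLOCK-FREE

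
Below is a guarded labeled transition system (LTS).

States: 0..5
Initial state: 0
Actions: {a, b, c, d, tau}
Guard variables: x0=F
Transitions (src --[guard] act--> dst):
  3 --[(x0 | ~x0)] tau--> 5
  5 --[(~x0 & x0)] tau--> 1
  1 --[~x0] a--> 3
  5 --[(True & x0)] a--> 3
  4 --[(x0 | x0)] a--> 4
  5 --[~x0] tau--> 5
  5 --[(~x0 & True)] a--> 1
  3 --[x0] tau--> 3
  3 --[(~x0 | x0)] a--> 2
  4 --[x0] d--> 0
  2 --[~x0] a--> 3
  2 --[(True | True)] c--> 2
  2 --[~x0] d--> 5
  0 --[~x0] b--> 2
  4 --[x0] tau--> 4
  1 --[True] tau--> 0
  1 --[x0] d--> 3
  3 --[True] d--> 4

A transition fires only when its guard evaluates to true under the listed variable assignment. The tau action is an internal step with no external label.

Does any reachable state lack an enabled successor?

Reach set: {0,1,2,3,4,5}
  0: b→2  [deg 1]
  1: a→3  tau→0  [deg 2]
  2: a→3  c→2  d→5  [deg 3]
  3: a→2  d→4  tau→5  [deg 3]
  4: ∅  [STUCK]
  5: a→1  tau→5  [deg 2]
witness 4: b·a·d

Answer: DEADLOCK at state 4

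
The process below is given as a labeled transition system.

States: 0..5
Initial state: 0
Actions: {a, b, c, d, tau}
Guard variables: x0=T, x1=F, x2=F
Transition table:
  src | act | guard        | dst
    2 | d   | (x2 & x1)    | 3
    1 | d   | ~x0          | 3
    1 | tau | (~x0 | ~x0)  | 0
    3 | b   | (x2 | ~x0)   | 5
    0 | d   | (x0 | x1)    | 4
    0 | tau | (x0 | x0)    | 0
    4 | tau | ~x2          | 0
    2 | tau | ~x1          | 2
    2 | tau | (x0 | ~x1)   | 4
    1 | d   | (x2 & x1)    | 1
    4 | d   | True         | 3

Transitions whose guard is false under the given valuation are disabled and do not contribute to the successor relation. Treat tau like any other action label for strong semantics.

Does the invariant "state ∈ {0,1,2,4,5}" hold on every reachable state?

Safe = {0,1,2,4,5}
R = {0,3,4}
  0: safe
  3: outside
  4: safe
reach 3 via d·d — violates

Answer: INVARIANT VIOLATED at state 3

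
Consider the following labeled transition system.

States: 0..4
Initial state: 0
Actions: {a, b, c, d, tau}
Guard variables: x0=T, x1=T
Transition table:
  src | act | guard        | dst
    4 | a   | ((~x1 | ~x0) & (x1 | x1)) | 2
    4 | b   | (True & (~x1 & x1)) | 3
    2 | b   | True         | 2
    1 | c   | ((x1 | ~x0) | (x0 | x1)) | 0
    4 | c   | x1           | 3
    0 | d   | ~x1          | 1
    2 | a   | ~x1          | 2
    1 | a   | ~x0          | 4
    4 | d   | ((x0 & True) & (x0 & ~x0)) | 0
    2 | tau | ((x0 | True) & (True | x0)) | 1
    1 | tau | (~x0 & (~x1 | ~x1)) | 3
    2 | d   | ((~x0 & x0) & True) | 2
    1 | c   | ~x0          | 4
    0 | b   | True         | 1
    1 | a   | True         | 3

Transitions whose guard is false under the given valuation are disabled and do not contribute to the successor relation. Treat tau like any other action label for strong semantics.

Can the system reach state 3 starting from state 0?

Answer: REACHABLE

Analysis:
Guard filter leaves 6 enabled edge(s).
depth 0: {0}
depth 1: {1}  total {0,1}
depth 2: {3}  total {0,1,3}
Reachable = {0,1,3}
Path to 3: b·a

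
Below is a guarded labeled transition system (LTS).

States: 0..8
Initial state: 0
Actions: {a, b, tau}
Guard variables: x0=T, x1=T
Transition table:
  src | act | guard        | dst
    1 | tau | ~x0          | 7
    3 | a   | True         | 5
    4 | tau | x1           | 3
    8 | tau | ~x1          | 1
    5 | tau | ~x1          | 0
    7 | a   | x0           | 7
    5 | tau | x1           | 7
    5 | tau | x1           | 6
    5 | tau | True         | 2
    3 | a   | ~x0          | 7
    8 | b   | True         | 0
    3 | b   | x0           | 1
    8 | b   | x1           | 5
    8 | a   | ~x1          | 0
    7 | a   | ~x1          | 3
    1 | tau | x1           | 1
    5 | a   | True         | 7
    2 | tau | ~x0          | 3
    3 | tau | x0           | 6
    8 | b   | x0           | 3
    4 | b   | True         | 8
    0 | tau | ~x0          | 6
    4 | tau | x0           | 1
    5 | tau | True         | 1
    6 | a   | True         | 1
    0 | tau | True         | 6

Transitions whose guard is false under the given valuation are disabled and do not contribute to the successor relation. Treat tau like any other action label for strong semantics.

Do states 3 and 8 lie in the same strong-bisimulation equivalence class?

Refine partition for ~:
  P[0] = {{0,1,2,3,4,5,6,7,8}}
  P[1] = {{0,1},{2},{3},{4},{5},{6,7},{8}}
  P[2] = {{0},{1},{2},{3},{4},{5},{6},{7},{8}}
stable after 3 split(s): 9 block(s)
[3]={3}  [8]={8}

Answer: NOT BISIMILAR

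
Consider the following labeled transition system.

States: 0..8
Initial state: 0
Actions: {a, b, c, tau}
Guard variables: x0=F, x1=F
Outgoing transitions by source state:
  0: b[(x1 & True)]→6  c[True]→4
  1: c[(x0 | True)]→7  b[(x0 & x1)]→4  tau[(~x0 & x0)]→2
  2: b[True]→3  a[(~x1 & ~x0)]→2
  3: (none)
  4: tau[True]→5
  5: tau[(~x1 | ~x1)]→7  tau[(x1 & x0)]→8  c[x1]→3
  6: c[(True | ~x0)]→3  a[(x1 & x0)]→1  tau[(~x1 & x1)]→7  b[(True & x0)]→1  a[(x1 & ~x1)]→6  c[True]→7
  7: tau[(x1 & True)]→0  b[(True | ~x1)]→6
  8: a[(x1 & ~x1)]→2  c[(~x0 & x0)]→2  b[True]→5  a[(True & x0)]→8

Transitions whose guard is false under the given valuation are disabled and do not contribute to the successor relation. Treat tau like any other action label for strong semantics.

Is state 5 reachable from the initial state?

10 transition(s) survive guard evaluation.
Layer 0: {0}
Layer 1: {4}  now seen {0,4}
Layer 2: {5}  now seen {0,4,5}
Layer 3: {7}  now seen {0,4,5,7}
Layer 4: {6}  now seen {0,4,5,6,7}
Layer 5: {3}  now seen {0,3,4,5,6,7}
R = {0,3,4,5,6,7}
witness 5: c·tau

Answer: REACHABLE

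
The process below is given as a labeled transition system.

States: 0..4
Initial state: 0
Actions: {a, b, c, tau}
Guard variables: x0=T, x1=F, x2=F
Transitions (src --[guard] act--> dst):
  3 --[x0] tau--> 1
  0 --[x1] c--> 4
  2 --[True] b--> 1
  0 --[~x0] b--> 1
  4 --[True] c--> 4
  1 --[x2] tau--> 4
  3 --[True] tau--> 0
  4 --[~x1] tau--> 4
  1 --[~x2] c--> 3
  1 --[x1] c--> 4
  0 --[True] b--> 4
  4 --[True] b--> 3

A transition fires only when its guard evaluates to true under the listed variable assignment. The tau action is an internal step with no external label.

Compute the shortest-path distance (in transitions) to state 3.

Answer: 2

Analysis:
Breadth-first toward 3:
  Layer 0: {0}
  Layer 1: {4}
  Layer 2: {3}
depth(3)=2, e.g. b·b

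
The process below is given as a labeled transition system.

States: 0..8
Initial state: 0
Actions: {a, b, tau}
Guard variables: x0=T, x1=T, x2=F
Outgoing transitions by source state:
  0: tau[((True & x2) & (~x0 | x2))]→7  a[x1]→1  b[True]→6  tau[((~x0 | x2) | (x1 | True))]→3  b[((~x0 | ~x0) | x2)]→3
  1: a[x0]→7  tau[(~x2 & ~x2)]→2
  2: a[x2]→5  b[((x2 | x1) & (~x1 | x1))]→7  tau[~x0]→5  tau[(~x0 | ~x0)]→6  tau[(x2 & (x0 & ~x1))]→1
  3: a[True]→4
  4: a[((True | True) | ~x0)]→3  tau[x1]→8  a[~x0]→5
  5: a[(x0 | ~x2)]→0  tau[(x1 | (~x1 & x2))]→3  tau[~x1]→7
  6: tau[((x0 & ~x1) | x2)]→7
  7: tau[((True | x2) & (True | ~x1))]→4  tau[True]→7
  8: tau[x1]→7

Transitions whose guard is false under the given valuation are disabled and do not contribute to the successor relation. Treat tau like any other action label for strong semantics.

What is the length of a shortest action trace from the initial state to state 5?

BFS to 5:
  L0 = {0}
  L1 = {1,3,6}
  L2 = {2,4,7}
  L3 = {8}
5 never appears.

Answer: UNREACHABLE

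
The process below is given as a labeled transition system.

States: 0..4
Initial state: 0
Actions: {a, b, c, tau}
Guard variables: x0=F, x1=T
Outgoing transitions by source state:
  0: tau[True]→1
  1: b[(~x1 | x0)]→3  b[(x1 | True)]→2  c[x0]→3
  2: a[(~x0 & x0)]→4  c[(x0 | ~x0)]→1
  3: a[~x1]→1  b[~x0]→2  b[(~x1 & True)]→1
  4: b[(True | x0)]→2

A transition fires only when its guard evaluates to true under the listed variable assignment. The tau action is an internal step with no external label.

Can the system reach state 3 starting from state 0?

Answer: UNREACHABLE

Analysis:
5 transition(s) survive guard evaluation.
L0 = {0}
L1 = {1}  now seen {0,1}
L2 = {2}  now seen {0,1,2}
Reachable = {0,1,2}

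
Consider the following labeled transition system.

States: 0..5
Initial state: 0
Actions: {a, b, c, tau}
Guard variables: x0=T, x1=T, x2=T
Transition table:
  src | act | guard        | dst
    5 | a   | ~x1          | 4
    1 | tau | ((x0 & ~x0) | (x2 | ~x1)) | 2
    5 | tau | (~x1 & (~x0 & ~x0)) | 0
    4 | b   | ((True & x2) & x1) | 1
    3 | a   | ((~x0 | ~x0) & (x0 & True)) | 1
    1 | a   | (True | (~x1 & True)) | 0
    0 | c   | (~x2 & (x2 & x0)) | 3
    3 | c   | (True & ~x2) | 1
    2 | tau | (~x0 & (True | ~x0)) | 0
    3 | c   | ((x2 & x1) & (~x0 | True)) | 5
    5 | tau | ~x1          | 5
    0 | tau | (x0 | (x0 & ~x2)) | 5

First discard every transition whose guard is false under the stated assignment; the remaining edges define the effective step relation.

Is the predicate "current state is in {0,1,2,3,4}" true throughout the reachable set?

Answer: INVARIANT VIOLATED at state 5

Trace:
Allowed set {0,1,2,3,4}
R = {0,5}
  0: ✓
  5: outside
witness against invariant: tau → 5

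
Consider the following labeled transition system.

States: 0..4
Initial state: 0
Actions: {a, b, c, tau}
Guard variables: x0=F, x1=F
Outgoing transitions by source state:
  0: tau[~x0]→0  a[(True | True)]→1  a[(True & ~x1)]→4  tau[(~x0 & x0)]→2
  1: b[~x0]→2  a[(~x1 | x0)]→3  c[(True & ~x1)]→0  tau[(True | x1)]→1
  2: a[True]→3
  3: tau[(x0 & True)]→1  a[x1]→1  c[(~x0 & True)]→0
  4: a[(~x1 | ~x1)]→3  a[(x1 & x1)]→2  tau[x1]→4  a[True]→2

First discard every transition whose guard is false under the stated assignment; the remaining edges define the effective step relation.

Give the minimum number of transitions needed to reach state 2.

Answer: 2

Working:
Breadth-first toward 2:
  depth 0: {0}
  depth 1: {1,4}
  depth 2: {2,3}
depth(2)=2, e.g. a·b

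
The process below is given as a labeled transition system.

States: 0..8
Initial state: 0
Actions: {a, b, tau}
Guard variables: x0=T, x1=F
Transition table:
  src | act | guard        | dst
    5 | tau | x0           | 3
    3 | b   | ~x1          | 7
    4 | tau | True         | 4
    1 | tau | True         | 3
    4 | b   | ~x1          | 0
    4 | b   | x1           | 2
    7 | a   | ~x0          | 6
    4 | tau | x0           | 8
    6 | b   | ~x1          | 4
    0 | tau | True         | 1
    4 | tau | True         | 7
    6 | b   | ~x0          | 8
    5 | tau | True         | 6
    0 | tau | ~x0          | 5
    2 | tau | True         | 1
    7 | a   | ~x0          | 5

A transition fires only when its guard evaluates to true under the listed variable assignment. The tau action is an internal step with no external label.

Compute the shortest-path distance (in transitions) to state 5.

Answer: UNREACHABLE

Analysis:
Breadth-first toward 5:
  L0 = {0}
  L1 = {1}
  L2 = {3}
  L3 = {7}
5 never appears.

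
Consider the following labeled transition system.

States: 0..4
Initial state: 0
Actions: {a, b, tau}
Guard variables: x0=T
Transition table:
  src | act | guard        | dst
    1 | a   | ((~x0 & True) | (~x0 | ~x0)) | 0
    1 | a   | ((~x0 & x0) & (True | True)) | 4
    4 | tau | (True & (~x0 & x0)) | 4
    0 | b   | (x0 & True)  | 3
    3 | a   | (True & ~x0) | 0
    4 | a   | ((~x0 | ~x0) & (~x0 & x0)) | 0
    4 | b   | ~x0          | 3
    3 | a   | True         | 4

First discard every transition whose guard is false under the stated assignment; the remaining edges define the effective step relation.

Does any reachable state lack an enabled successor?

Answer: DEADLOCK at state 4

Working:
R = {0,3,4}
  0: b→3  [1 exit(s)]
  3: a→4  [1 exit(s)]
  4: ∅  [deadlock]
witness 4: b·a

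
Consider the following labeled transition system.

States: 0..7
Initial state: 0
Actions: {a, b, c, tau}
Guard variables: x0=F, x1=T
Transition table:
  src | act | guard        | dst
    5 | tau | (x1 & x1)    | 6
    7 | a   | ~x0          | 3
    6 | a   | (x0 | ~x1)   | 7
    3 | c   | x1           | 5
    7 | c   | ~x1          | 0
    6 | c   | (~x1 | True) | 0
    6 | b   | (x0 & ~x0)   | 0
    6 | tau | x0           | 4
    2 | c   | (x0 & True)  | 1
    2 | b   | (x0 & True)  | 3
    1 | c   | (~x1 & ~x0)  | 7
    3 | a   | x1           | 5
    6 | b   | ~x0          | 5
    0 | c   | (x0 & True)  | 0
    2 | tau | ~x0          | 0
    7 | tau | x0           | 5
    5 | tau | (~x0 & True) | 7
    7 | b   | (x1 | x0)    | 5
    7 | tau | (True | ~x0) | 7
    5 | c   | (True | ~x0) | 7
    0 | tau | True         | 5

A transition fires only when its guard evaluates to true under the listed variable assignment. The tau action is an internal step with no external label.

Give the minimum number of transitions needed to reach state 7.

Answer: 2

Working:
Breadth-first toward 7:
  depth 0: {0}
  depth 1: {5}
  depth 2: {6,7}
depth(7)=2, e.g. tau·c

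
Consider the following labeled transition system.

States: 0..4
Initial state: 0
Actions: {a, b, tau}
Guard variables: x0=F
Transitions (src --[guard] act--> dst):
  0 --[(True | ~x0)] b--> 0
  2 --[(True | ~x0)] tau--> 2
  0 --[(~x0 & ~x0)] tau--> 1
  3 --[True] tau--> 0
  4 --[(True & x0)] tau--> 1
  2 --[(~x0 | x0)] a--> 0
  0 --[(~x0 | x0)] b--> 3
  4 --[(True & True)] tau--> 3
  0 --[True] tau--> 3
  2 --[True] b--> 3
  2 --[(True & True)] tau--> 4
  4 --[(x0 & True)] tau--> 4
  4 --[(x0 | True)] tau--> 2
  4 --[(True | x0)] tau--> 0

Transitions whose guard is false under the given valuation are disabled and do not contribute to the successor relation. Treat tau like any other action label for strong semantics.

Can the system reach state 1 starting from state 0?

12 transition(s) survive guard evaluation.
L0 = {0}
L1 = {1,3}  cumulative {0,1,3}
Reach set: {0,1,3}
witness 1: tau

Answer: REACHABLE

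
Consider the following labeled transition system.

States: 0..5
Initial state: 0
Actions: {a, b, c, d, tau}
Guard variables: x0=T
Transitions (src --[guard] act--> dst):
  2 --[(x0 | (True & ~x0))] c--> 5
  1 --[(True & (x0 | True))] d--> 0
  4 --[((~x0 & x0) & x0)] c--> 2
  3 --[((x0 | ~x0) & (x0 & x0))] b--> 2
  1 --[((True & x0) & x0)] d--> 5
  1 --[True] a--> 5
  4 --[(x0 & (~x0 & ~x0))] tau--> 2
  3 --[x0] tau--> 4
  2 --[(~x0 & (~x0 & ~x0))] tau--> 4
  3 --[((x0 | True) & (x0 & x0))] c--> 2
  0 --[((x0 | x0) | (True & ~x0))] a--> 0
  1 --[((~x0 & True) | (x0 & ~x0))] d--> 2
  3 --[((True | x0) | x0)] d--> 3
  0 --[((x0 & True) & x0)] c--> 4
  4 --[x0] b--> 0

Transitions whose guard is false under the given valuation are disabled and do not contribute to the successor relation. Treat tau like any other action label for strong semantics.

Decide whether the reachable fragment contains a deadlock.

Answer: DEADLOCK-FREE

Working:
R = {0,4}
  0: a→0  c→4  [2 out]
  4: b→0  [1 out]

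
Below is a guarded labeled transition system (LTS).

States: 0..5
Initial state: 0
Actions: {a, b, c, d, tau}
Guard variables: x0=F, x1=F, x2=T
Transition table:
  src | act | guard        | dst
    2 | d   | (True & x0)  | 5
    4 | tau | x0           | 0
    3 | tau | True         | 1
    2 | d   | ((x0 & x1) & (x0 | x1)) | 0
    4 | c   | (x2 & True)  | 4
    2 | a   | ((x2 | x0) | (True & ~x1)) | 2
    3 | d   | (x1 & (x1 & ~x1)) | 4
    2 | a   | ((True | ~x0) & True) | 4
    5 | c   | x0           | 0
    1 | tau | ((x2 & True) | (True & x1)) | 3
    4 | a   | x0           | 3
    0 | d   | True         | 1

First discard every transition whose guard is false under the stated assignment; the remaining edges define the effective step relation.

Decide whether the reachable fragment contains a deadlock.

Reach set: {0,1,3}
  0: d→1  [1 out]
  1: tau→3  [1 out]
  3: tau→1  [1 out]

Answer: DEADLOCK-FREE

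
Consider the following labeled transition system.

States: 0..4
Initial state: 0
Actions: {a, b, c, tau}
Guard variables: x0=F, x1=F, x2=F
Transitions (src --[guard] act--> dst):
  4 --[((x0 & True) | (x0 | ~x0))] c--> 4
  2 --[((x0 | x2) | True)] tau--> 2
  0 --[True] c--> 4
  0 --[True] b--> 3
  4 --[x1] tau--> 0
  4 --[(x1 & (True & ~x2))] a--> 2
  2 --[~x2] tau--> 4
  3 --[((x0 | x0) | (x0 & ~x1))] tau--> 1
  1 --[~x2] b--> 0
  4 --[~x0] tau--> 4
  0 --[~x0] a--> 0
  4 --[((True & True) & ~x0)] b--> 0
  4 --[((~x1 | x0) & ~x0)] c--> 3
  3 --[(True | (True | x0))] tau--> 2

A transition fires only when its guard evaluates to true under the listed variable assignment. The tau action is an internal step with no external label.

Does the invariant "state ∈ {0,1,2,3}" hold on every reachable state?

Answer: INVARIANT VIOLATED at state 4

Analysis:
Allowed set {0,1,2,3}
Reach set: {0,2,3,4}
  0: ✓
  2: ✓
  3: ✓
  4: outside
reach 4 via c — violates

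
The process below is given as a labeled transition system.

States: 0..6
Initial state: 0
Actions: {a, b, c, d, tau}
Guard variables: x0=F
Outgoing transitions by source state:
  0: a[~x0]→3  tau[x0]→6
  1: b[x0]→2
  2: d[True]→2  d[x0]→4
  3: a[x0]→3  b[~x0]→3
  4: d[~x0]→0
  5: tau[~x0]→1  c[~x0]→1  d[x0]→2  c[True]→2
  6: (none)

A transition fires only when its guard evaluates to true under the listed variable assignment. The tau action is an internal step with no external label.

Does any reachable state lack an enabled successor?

Answer: DEADLOCK-FREE

Working:
Reach set: {0,3}
  0: a→3  [deg 1]
  3: b→3  [deg 1]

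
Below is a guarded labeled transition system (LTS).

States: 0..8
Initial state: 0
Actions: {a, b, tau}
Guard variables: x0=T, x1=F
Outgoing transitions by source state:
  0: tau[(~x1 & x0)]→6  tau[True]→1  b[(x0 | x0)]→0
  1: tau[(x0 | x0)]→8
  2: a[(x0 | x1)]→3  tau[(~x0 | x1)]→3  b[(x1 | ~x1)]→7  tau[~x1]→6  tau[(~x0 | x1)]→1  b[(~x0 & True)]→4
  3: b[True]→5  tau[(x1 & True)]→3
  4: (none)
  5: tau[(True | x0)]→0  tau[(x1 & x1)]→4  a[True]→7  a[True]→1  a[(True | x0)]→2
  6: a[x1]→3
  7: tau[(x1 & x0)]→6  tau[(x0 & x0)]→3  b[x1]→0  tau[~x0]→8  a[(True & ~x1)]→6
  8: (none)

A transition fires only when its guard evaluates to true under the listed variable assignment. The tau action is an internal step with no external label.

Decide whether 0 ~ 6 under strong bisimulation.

Answer: NOT BISIMILAR

Working:
Compute ~ classes (split until stable):
  round 0: {{0,1,2,3,4,5,6,7,8}}
  round 1: {{0},{1},{2},{3},{4,6,8},{5,7}}
  round 2: {{0},{1},{2},{3},{4,6,8},{5},{7}}
stable after 3 split(s): 7 block(s)
0∈{0}, 6∈{4,6,8}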